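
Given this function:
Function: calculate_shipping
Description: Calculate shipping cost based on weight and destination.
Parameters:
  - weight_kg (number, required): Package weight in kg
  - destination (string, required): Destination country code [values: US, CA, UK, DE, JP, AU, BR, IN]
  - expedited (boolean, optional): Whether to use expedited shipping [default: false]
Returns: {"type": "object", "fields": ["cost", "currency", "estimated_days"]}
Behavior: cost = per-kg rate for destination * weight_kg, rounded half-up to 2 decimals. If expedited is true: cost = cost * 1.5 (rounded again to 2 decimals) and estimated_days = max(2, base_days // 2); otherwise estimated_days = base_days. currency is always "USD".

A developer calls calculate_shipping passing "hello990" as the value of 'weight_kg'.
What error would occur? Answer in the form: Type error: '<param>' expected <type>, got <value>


Spec: 'weight_kg' is declared as number; "hello990" is a string.
Type error: 'weight_kg' expected number, got "hello990"


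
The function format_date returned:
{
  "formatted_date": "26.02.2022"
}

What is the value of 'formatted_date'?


26.02.2022


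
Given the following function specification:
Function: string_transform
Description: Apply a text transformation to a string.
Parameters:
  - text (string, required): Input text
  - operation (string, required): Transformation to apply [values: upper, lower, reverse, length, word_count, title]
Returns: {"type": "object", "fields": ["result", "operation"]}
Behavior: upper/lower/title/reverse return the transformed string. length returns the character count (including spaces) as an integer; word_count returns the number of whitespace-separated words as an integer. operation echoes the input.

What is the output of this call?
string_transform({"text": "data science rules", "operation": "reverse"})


reverse('data science rules') = 'selur ecneics atad'
Output:
{"result": "selur ecneics atad", "operation": "reverse"}


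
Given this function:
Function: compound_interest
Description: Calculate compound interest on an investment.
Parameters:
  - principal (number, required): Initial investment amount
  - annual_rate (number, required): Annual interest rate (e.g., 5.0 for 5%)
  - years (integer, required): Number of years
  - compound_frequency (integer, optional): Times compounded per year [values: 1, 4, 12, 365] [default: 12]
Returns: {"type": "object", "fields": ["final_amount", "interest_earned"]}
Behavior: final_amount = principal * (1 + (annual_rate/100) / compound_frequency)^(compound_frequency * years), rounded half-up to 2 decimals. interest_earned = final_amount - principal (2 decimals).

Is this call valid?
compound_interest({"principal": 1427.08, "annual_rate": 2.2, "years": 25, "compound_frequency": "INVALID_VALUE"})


Checking parameter values...
Parameter 'compound_frequency' has value 'INVALID_VALUE' not in allowed: 1, 4, 12, 365
Invalid - 'compound_frequency' must be one of 1, 4, 12, 365


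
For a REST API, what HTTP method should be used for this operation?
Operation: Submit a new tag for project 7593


GET = read, POST = create, PUT = update/replace, DELETE = remove
This operation is a create.
POST


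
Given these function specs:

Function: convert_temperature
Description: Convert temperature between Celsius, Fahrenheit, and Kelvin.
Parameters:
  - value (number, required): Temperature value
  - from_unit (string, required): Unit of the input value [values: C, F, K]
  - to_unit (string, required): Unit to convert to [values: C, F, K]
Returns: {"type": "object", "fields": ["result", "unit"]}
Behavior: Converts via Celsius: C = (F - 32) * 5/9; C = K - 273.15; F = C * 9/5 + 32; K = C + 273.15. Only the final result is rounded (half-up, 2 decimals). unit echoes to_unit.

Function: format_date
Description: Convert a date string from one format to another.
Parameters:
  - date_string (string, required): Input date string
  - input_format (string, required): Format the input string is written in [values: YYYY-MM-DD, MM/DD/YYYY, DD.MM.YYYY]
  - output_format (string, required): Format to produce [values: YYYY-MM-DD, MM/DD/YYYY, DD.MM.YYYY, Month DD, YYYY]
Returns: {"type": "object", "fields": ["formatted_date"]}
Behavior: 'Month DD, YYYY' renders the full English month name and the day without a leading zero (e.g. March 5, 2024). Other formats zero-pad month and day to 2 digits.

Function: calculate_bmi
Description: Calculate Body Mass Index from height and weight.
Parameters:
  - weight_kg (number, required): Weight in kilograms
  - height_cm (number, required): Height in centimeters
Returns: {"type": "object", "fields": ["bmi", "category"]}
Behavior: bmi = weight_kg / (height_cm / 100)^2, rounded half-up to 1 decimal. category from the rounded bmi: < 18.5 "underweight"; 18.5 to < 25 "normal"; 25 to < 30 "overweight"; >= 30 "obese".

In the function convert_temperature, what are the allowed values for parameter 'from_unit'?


The convert_temperature spec declares:
  - from_unit (string, required): Unit of the input value [values: C, F, K]
Allowed values:
C, F, K


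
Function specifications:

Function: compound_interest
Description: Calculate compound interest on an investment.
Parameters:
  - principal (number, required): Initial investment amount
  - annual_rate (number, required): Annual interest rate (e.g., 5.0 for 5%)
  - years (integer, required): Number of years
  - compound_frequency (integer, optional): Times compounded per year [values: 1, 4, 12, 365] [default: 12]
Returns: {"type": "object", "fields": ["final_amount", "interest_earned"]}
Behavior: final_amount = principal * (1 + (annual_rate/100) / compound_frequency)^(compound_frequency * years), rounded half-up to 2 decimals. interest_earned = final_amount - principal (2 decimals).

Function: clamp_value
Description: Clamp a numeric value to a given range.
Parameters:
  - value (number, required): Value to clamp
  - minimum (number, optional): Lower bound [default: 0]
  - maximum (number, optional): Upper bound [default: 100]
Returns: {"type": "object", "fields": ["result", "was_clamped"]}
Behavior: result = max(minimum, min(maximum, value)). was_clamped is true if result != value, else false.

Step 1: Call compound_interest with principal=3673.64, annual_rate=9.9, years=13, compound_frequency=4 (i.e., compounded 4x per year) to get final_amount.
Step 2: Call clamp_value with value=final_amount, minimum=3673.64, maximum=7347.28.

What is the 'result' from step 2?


Step 1: compound_interest
  rate per period = 9.9/100/4 = 0.02475 (keep full precision); periods = 4 * 13 = 52
  (1 + 0.02475)^52 = 3.56559657
  final_amount = 3673.64 * 3.56559657 = 13098.718187 -> 13098.72
  interest_earned = 13098.72 - 3673.64 = 9425.08
  -> final_amount = 13098.72
Step 2: clamp_value(value=13098.72, minimum=3673.64, maximum=7347.28)
  result = max(3673.64, min(7347.28, 13098.72)) = max(3673.64, 7347.28) = 7347.28
  was_clamped = (7347.28 != 13098.72) = true
  -> result = 7347.28
7347.28


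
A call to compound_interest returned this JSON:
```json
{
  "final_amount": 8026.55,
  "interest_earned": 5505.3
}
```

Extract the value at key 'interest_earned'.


5505.3


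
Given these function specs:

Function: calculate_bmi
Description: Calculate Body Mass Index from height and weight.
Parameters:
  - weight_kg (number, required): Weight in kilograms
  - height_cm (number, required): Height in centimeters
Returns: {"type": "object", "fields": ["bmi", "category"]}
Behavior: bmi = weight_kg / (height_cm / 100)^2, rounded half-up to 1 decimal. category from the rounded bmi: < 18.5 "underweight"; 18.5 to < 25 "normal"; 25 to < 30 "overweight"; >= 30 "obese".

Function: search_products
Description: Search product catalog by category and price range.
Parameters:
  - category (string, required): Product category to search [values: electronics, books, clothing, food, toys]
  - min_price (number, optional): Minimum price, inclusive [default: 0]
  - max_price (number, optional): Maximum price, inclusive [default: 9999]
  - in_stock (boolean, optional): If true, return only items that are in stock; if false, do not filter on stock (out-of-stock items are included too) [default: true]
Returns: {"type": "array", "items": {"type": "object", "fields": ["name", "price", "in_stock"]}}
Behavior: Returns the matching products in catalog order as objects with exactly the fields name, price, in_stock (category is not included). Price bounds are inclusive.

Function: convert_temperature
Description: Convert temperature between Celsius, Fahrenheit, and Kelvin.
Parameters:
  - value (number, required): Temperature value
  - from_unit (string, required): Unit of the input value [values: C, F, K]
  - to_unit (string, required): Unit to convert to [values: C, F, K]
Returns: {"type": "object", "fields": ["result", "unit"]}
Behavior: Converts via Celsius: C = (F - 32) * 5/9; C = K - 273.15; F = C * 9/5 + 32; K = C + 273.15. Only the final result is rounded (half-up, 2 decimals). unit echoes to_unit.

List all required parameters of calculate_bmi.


Parameters of calculate_bmi and their required/optional flag:
  weight_kg: required
  height_cm: required
height_cm, weight_kg


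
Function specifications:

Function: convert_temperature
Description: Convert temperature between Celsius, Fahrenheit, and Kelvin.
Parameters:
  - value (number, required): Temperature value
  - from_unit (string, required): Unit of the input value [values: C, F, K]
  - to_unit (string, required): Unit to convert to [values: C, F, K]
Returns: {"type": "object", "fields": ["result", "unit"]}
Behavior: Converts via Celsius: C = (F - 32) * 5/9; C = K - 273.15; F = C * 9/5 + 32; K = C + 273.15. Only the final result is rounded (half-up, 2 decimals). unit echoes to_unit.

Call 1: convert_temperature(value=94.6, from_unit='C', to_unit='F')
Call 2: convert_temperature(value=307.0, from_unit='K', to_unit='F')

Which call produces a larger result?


Call 1:
  Input already in C: 94.6
  To F: 94.6 * 9/5 + 32 = 202.28
  Round to 2 decimals: 202.28
  -> 202.28 F
Call 2:
  To C: 307 - 273.15 = 33.85
  To F: 33.85 * 9/5 + 32 = 92.93
  Round to 2 decimals: 92.93
  -> 92.93 F
Call 1 (202.28 F)


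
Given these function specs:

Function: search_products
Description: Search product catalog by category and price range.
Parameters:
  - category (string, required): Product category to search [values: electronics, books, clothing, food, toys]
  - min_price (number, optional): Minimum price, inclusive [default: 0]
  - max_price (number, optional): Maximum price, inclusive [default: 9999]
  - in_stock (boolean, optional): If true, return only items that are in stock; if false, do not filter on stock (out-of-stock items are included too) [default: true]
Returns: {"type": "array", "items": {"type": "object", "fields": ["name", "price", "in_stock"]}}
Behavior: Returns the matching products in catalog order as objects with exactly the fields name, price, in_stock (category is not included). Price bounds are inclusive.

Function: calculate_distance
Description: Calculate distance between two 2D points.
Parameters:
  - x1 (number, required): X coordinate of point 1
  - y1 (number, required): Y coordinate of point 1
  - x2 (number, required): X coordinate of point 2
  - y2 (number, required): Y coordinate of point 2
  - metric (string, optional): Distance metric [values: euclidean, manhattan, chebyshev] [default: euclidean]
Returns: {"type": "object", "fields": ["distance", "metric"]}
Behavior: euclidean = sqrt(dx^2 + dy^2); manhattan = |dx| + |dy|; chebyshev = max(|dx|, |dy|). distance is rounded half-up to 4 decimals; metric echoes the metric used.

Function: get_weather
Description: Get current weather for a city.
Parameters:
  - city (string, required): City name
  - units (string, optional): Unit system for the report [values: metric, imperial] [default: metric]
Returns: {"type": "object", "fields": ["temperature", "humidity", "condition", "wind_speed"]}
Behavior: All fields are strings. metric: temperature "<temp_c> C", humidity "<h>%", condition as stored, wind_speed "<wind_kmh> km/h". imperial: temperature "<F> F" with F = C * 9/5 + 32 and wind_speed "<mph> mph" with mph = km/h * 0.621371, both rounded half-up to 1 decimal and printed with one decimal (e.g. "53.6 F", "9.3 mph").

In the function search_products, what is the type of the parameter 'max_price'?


The search_products spec declares:
  - max_price (number, optional): Maximum price, inclusive [default: 9999]
Type:
number


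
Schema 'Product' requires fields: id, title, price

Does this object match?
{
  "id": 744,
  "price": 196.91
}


Checking required fields...
Missing: title
Invalid - missing required field 'title'


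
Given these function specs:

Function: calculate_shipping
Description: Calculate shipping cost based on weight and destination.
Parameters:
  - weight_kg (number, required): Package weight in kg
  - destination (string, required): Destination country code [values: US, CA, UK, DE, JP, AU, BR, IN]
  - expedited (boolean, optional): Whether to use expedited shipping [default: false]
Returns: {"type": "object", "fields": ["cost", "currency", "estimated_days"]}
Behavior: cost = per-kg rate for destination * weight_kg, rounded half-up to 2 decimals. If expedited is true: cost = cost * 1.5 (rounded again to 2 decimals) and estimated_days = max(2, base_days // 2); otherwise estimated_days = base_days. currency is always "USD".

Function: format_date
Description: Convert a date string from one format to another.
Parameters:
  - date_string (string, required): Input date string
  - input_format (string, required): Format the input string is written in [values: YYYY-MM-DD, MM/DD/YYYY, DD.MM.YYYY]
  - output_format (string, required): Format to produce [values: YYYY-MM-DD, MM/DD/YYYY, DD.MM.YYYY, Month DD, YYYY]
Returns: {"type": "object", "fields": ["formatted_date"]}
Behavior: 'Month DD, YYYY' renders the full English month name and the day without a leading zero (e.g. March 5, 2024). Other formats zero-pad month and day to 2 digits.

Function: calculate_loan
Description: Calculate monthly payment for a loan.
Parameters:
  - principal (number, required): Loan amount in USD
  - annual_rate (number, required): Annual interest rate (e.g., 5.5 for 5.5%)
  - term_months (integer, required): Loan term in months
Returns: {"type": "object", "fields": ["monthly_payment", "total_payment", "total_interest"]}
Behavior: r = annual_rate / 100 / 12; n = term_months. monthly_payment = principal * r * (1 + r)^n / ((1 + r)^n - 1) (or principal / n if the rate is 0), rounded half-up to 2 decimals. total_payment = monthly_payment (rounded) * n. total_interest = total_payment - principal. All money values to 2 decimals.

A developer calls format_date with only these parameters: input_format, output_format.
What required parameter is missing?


Required parameters: date_string, input_format, output_format
Provided: input_format, output_format
Missing: date_string
date_string


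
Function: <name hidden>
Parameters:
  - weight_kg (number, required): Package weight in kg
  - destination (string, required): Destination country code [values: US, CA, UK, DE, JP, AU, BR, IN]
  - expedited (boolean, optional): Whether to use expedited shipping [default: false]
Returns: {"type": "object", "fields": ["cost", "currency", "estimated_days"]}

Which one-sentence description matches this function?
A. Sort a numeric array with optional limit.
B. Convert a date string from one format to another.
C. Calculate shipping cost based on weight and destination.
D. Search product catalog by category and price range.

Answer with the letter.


Parameters weight_kg, destination, expedited and return ["cost", "currency", "estimated_days"] fit: Calculate shipping cost based on weight and destination.
C


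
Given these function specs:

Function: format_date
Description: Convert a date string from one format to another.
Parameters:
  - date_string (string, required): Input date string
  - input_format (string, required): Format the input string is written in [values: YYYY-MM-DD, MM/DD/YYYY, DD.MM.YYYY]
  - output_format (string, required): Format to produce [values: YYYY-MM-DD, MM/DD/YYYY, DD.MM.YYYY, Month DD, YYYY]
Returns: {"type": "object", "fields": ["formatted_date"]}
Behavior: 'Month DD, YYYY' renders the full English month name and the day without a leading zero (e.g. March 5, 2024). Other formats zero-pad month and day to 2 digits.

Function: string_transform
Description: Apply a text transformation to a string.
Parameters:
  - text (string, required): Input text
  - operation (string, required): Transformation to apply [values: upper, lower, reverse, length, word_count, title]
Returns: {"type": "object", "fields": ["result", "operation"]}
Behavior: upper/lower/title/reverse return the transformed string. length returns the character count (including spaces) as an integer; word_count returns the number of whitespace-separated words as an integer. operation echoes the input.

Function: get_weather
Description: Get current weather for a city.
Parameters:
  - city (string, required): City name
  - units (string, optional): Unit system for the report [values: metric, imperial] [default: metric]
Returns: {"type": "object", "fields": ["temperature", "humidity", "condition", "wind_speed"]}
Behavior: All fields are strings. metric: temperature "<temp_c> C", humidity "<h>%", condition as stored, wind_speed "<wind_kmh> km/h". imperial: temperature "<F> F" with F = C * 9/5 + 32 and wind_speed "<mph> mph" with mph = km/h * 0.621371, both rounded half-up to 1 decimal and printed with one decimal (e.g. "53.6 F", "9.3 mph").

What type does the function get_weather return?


The get_weather spec declares Returns: {"type": "object", "fields": ["temperature", "humidity", "condition", "wind_speed"]}
Type:
object


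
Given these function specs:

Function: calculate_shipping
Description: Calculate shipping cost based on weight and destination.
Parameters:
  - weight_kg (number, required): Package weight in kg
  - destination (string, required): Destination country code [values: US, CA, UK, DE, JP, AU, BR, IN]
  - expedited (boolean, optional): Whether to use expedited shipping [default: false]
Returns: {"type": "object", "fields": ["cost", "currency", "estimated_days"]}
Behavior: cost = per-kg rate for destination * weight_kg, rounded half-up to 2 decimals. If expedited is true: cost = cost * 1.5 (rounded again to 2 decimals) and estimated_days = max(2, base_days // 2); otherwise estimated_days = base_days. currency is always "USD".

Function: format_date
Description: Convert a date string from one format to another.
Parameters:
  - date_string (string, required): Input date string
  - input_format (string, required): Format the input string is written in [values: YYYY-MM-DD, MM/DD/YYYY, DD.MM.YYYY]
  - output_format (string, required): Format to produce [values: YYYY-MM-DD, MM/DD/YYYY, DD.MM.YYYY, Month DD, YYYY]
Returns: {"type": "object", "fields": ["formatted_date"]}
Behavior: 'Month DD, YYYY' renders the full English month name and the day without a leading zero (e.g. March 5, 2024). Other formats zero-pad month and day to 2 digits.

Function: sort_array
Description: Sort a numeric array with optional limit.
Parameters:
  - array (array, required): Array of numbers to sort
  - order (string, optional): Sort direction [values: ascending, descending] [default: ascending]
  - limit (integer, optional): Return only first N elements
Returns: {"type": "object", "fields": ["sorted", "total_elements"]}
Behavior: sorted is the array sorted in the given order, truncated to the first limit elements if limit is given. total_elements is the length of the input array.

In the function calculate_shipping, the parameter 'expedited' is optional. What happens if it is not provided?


The calculate_shipping spec declares:
  - expedited (boolean, optional): Whether to use expedited shipping [default: false]
It defaults to false


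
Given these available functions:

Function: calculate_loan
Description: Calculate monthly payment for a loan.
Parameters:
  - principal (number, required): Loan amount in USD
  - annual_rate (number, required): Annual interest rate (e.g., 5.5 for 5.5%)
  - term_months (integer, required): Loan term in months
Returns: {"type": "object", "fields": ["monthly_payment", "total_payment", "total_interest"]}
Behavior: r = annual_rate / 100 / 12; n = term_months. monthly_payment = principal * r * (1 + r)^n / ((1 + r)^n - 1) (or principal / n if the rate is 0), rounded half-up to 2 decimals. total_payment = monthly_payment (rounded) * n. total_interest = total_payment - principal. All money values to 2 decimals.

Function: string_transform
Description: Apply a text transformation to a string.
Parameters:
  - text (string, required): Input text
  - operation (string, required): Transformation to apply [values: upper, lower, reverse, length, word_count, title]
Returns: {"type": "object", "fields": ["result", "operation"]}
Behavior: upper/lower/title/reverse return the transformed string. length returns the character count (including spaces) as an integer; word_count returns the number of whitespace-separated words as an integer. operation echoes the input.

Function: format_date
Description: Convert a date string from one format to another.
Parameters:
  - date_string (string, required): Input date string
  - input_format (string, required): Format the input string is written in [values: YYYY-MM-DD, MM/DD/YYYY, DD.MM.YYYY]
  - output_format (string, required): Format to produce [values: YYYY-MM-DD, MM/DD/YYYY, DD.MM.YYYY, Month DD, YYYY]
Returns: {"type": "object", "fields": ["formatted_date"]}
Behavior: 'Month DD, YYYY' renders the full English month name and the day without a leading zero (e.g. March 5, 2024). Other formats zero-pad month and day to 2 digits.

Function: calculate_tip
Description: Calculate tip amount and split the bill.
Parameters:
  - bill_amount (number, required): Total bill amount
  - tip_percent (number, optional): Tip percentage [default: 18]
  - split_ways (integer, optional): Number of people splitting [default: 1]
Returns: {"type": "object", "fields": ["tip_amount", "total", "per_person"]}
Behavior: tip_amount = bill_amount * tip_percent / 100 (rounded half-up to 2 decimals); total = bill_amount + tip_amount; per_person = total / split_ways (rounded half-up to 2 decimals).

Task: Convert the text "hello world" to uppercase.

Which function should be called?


The task needs a function whose description is: Apply a text transformation to a string.
string_transform


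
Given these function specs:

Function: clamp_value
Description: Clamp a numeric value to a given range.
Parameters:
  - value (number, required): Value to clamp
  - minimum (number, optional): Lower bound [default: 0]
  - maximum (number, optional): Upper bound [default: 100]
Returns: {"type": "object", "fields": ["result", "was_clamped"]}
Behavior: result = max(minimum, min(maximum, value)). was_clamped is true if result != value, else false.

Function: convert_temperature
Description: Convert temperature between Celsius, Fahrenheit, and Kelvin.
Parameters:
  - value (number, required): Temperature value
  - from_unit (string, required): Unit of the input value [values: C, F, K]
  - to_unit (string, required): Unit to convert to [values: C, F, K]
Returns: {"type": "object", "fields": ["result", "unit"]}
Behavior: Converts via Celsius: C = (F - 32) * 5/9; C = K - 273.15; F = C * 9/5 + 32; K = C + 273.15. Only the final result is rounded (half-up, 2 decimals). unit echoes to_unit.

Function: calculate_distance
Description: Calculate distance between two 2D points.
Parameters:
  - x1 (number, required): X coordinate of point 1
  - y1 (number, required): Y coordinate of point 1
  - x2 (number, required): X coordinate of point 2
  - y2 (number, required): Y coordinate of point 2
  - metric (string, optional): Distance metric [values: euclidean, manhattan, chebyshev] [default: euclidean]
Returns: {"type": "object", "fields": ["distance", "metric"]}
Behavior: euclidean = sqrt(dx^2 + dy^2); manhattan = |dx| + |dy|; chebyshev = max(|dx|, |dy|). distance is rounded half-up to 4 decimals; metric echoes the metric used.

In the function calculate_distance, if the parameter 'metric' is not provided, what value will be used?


The calculate_distance spec declares:
  - metric (string, optional): Distance metric [values: euclidean, manhattan, chebyshev] [default: euclidean]
Default:
euclidean


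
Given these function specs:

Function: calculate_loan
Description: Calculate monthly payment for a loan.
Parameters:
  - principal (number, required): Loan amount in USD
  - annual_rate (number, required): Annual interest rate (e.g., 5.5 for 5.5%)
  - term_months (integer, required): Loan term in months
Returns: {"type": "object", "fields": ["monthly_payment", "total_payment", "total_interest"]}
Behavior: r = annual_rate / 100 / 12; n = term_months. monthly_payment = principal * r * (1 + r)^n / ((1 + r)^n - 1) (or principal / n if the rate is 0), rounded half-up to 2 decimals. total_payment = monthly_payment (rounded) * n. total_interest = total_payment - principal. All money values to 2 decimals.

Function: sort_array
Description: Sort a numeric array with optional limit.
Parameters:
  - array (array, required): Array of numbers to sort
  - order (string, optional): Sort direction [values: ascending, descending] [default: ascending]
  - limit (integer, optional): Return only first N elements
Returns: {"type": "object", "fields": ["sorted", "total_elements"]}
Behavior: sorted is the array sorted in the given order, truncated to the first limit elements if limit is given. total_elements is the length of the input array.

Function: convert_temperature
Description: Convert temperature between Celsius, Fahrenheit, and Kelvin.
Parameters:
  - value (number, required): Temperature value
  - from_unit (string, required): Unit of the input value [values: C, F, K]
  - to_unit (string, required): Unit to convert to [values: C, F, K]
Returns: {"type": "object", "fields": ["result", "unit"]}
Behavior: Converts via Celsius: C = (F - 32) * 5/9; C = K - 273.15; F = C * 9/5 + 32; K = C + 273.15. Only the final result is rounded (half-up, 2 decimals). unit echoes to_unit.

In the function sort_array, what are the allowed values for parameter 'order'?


The sort_array spec declares:
  - order (string, optional): Sort direction [values: ascending, descending] [default: ascending]
Allowed values:
ascending, descending


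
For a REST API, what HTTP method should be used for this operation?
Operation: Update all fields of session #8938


GET = read, POST = create, PUT = update/replace, DELETE = remove
This operation is an update/replace.
PUT


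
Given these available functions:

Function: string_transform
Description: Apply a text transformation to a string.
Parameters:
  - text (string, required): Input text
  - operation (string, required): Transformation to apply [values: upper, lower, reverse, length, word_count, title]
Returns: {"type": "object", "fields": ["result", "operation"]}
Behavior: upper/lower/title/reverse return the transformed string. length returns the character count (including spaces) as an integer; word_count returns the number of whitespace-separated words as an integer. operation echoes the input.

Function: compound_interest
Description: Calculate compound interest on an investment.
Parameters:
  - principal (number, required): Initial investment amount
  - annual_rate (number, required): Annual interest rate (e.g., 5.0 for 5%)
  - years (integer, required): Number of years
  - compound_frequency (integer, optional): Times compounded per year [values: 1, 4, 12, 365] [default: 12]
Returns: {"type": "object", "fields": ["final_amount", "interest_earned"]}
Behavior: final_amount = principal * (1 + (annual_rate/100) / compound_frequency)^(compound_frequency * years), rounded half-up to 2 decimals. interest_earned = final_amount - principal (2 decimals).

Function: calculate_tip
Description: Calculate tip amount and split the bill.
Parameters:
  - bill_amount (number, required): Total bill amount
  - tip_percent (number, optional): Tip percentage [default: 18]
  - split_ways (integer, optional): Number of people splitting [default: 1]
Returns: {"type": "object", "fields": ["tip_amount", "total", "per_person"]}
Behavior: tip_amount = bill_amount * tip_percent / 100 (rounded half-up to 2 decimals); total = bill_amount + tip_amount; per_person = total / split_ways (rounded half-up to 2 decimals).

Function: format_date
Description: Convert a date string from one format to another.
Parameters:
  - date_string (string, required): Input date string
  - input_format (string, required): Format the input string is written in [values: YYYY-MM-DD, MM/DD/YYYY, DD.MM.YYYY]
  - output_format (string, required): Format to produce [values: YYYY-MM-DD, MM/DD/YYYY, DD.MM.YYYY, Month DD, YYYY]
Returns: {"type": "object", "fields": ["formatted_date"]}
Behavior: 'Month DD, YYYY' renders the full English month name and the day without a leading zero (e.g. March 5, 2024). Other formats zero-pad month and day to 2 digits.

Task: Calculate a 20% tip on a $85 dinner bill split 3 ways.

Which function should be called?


The task needs a function whose description is: Calculate tip amount and split the bill.
calculate_tip


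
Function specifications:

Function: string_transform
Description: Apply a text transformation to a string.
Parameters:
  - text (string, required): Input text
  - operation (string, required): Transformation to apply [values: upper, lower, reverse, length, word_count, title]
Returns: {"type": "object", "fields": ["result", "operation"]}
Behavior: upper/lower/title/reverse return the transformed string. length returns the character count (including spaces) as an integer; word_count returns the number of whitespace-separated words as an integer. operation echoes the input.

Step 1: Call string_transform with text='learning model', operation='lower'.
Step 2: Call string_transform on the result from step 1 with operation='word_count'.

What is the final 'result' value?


Step 1: string_transform(text='learning model', operation='lower')
  -> result = 'learning model'
Step 2: string_transform(text='learning model', operation='word_count')
  words: learning, model -> 2
  -> result = 2
2


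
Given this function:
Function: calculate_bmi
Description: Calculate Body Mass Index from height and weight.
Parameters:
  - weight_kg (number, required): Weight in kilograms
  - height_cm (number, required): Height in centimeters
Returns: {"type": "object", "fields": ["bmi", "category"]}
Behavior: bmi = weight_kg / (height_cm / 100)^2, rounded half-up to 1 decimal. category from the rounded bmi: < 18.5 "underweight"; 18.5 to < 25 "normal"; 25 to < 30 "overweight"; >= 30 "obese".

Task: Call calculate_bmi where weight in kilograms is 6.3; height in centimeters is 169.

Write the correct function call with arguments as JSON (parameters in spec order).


Mapping each described value to its parameter name:
  'Weight in kilograms' -> weight_kg = 6.3
  'Height in centimeters' -> height_cm = 169
calculate_bmi({"weight_kg": 6.3, "height_cm": 169})


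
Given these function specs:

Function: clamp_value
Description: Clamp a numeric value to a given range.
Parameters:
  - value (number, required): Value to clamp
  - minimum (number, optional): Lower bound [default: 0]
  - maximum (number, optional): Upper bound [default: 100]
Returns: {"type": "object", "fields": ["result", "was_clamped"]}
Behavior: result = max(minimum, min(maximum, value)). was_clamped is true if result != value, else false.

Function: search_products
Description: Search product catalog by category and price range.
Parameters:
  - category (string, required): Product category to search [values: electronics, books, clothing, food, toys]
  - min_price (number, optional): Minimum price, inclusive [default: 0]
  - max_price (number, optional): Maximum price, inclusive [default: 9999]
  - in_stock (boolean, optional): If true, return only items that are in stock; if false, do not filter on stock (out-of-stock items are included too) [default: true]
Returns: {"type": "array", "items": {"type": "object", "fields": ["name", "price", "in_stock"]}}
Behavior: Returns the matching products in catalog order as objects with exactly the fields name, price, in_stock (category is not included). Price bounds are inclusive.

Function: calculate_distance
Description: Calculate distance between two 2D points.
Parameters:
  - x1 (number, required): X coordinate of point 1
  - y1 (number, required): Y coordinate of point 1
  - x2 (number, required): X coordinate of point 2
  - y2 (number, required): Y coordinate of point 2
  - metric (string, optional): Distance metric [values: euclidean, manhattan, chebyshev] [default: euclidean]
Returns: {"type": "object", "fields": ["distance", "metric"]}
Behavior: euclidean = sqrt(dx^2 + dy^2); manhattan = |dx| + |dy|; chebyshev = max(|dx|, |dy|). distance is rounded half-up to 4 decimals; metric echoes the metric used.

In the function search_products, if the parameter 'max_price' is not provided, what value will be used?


The search_products spec declares:
  - max_price (number, optional): Maximum price, inclusive [default: 9999]
Default:
9999


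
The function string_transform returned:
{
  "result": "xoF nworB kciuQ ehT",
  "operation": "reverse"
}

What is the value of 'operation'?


reverse


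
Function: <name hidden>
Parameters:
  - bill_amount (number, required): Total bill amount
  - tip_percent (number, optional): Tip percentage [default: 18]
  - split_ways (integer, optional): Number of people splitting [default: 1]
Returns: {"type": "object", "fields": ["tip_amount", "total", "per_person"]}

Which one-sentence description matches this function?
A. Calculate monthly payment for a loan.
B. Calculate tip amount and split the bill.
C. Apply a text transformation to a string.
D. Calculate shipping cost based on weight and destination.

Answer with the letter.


Parameters bill_amount, tip_percent, split_ways and return ["tip_amount", "total", "per_person"] fit: Calculate tip amount and split the bill.
B


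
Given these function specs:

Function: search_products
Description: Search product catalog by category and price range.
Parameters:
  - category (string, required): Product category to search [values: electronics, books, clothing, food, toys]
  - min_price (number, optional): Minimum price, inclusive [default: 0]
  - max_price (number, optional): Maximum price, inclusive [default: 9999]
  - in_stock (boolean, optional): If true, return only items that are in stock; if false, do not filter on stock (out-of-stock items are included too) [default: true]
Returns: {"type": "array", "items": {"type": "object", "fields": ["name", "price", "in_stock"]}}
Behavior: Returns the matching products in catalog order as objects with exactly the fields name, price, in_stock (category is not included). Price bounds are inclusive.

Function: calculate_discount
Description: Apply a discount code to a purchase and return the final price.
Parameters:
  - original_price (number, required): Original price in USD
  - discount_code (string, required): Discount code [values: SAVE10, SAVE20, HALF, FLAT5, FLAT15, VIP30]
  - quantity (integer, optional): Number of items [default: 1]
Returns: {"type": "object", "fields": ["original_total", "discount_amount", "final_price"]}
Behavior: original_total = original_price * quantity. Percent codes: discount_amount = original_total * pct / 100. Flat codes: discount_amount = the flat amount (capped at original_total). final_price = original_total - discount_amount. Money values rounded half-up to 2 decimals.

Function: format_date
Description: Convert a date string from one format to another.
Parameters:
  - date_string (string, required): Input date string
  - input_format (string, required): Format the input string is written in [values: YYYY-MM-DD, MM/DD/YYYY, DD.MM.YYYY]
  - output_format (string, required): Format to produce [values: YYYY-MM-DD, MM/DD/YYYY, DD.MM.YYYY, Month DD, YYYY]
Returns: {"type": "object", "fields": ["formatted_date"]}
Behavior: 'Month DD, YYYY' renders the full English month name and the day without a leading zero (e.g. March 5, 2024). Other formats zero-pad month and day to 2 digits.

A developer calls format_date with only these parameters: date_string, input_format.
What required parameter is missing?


Required parameters: date_string, input_format, output_format
Provided: date_string, input_format
Missing: output_format
output_format


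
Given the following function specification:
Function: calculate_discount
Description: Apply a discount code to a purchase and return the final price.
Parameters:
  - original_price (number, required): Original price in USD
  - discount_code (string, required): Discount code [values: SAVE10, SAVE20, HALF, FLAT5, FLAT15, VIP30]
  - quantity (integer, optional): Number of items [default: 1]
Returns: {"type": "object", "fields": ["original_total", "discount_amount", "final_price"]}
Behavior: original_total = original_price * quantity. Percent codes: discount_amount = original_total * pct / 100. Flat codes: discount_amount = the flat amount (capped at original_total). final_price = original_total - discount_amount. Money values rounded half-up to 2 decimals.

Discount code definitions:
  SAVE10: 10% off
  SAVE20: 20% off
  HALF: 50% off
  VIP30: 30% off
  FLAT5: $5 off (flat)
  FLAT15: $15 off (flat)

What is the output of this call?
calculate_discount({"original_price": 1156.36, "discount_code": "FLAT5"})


Defaults applied: quantity=1
original_total = 1156.36 * 1 = 1156.36
FLAT5 = $5 flat: discount_amount = min(5.00, 1156.36) = 5.00
final_price = 1156.36 - 5.00 = 1151.36
Output:
{"original_total": 1156.36, "discount_amount": 5.0, "final_price": 1151.36}


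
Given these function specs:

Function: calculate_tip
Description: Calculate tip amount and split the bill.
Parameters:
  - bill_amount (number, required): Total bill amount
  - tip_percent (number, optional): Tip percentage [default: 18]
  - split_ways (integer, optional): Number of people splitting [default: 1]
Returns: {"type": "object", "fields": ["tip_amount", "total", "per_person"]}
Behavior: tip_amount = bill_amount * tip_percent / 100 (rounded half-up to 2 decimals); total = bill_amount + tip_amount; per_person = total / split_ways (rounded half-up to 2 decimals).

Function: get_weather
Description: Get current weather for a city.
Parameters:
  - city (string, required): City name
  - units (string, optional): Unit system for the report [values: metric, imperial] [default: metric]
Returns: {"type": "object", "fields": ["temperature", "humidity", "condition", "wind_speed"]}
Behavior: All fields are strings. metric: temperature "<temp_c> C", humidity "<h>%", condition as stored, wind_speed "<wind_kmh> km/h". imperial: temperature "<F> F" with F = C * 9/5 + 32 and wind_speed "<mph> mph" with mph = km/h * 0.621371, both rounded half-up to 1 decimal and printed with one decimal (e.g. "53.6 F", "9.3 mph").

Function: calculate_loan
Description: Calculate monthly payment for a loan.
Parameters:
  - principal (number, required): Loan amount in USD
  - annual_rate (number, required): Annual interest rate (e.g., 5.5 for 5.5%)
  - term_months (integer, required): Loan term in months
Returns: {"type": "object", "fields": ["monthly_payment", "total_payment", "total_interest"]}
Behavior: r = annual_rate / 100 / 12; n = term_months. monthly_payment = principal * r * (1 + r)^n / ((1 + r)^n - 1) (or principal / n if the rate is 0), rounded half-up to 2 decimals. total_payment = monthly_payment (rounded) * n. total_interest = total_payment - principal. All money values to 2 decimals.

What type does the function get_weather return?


The get_weather spec declares Returns: {"type": "object", "fields": ["temperature", "humidity", "condition", "wind_speed"]}
Type:
object


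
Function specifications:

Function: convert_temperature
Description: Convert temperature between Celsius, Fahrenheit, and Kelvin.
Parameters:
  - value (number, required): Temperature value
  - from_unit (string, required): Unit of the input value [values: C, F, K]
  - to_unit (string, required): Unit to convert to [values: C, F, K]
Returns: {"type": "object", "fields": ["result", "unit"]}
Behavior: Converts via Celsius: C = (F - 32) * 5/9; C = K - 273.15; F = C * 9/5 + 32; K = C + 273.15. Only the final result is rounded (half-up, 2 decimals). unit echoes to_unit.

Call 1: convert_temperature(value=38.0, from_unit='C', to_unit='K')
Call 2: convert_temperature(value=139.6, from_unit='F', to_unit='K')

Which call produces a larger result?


Call 1:
  Input already in C: 38
  To K: 38 + 273.15 = 311.15
  Round to 2 decimals: 311.15
  -> 311.15 K
Call 2:
  To C: (139.6 - 32) * 5/9 = 59.777778
  To K: 59.777778 + 273.15 = 332.927778
  Round to 2 decimals: 332.93
  -> 332.93 K
Call 2 (332.93 K)
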